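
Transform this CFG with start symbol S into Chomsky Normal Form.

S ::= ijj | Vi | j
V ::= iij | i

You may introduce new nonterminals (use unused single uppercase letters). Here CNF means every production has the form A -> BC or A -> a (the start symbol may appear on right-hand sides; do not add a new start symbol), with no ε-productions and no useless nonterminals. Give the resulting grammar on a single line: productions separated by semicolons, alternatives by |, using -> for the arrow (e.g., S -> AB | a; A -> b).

S -> j | AC | VA; A -> i; B -> j; C -> BB; D -> AB; V -> i | AD

No ε-productions.
No unit productions to eliminate.
TERM: introduce A -> i, B -> j and substitute in every rule of length ≥2.
BIN: S -> ABB becomes S -> AC, C -> BB; V -> AAB becomes V -> AD, D -> AB.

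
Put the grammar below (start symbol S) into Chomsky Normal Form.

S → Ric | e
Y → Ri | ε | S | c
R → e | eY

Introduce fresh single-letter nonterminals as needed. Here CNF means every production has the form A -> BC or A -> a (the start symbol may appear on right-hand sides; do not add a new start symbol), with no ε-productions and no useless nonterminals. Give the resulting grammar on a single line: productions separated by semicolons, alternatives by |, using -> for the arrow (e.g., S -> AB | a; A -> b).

S -> e | RD; A -> e; B -> i; C -> c; D -> BC; E -> BC; R -> e | AY; Y -> c | e | RB | RE

Nullable: {Y}; after ε-elimination: S -> e | Ric; R -> e | eY; Y -> S | c | Ri.
After unit-elimination: S -> e | Ric; R -> e | eY; Y -> c | e | Ri | Ric.
TERM: introduce C -> c, A -> e, B -> i and substitute in every rule of length ≥2.
BIN: S -> RBC becomes S -> RD, D -> BC; Y -> RBC becomes Y -> RE, E -> BC.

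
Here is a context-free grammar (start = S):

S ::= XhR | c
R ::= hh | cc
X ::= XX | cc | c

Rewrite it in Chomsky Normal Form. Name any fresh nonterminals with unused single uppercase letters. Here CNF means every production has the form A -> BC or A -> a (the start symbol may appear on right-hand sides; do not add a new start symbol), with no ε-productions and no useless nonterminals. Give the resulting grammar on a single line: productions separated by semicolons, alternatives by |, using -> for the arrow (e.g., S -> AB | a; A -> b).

No ε-productions.
No unit productions to eliminate.
TERM: introduce A -> c, B -> h and substitute in every rule of length ≥2.
BIN: S -> XBR becomes S -> XC, C -> BR.

S -> c | XC; A -> c; B -> h; C -> BR; R -> AA | BB; X -> c | AA | XX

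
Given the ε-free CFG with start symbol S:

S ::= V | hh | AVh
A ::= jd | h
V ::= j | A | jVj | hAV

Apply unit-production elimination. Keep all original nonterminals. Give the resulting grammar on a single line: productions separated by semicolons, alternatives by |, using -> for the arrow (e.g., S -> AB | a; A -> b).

Unit productions: S->V, V->A.
Unit pairs (A ⇒* B via units): (S,A), (S,V), (V,A).
S: inherits non-unit rules of {A, S, V} → AVh | h | hAV | hh | j | jVj | jd.
A: inherits non-unit rules of {A} → h | jd.
V: inherits non-unit rules of {A, V} → h | hAV | j | jVj | jd.

S -> h | j | hh | jd | AVh | hAV | jVj; A -> h | jd; V -> h | j | jd | hAV | jVj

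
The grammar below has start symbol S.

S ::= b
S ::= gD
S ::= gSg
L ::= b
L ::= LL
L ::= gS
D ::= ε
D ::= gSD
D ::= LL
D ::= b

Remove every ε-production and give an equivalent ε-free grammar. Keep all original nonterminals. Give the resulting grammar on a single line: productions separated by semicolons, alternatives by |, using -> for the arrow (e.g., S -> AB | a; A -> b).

Nullable set: {D}.
S -> gD: D nullable, giving g | gD.
Drop D -> ε.
D -> gSD: D nullable, giving gS | gSD.
Unchanged (no nullable symbols): S -> b; S -> gSg; D -> LL; D -> b; L -> LL; L -> b; L -> gS.

S -> b | g | gD | gSg; D -> b | LL | gS | gSD; L -> b | LL | gS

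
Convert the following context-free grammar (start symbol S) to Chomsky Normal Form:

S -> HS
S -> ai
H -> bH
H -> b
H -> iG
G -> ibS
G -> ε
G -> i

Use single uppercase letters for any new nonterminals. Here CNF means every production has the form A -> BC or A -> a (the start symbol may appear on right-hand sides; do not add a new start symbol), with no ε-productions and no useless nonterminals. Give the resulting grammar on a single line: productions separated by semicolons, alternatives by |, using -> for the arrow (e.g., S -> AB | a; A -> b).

Nullable: {G}; after ε-elimination: S -> HS | ai; G -> i | ibS; H -> b | i | bH | iG.
No unit productions to eliminate.
TERM: introduce C -> a, B -> b, A -> i and substitute in every rule of length ≥2.
BIN: G -> ABS becomes G -> AD, D -> BS.

S -> CA | HS; A -> i; B -> b; C -> a; D -> BS; G -> i | AD; H -> b | i | AG | BH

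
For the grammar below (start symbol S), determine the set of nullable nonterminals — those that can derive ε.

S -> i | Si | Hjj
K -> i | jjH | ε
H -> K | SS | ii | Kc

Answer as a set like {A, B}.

{H, K}

Directly nullable (have an ε-rule): {K}.
H is nullable via H -> K (every symbol on the right is already known nullable).
Not nullable: S — each has a terminal in every rule's right-hand side or depends on a non-nullable symbol.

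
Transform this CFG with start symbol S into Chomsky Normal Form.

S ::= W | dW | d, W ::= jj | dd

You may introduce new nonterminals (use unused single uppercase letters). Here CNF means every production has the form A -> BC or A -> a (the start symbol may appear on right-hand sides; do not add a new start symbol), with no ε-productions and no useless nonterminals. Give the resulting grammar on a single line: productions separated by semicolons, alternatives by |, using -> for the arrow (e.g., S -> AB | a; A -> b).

No ε-productions.
After unit-elimination: S -> d | dW | dd | jj; W -> dd | jj.
TERM: introduce A -> d, B -> j and substitute in every rule of length ≥2.

S -> d | AA | AW | BB; A -> d; B -> j; W -> AA | BB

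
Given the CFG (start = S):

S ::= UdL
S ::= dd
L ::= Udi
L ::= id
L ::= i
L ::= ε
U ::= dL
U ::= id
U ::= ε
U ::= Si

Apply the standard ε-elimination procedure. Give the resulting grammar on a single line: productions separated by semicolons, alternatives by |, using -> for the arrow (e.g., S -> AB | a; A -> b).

S -> d | Ud | dL | dd | UdL; L -> i | di | id | Udi; U -> d | Si | dL | id

Nullable set: {L, U}.
S -> UdL: U, L nullable, giving Ud | UdL | d | dL.
Drop L -> ε.
L -> Udi: U nullable, giving Udi | di.
Drop U -> ε.
U -> dL: L nullable, giving d | dL.
Unchanged (no nullable symbols): S -> dd; L -> i; L -> id; U -> Si; U -> id.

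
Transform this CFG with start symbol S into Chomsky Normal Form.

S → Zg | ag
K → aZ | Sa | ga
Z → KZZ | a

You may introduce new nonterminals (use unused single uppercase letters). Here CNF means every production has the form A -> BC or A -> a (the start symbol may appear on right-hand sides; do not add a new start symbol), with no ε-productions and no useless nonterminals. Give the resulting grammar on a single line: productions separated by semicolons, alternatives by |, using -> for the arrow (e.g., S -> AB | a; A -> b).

S -> AB | ZB; A -> a; B -> g; C -> ZZ; K -> AZ | BA | SA; Z -> a | KC

No ε-productions.
No unit productions to eliminate.
TERM: introduce A -> a, B -> g and substitute in every rule of length ≥2.
BIN: Z -> KZZ becomes Z -> KC, C -> ZZ.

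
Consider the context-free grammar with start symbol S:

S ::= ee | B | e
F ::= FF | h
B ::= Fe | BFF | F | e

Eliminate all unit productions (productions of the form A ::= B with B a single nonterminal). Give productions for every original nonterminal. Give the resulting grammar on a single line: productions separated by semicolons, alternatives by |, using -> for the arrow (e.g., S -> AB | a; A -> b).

Unit productions: B->F, S->B.
Unit pairs (A ⇒* B via units): (B,F), (S,B), (S,F).
S: inherits non-unit rules of {B, F, S} → BFF | FF | Fe | e | ee | h.
B: inherits non-unit rules of {B, F} → BFF | FF | Fe | e | h.
F: inherits non-unit rules of {F} → FF | h.

S -> e | h | FF | Fe | ee | BFF; B -> e | h | FF | Fe | BFF; F -> h | FF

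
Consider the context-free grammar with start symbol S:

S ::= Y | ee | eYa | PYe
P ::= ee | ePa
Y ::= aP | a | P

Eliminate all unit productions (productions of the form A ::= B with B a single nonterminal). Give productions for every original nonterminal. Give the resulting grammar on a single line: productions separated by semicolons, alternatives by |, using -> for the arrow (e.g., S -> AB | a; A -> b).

S -> a | aP | ee | PYe | ePa | eYa; P -> ee | ePa; Y -> a | aP | ee | ePa

Unit productions: S->Y, Y->P.
Unit pairs (A ⇒* B via units): (S,P), (S,Y), (Y,P).
S: inherits non-unit rules of {P, S, Y} → PYe | a | aP | ePa | eYa | ee.
P: inherits non-unit rules of {P} → ePa | ee.
Y: inherits non-unit rules of {P, Y} → a | aP | ePa | ee.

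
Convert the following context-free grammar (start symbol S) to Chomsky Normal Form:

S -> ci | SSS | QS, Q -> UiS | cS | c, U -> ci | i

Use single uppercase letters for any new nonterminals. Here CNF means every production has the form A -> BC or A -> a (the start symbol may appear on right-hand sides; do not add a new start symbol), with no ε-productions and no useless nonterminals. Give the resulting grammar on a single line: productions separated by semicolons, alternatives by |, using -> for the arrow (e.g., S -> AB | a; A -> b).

S -> BA | QS | SD; A -> i; B -> c; C -> AS; D -> SS; Q -> c | BS | UC; U -> i | BA

No ε-productions.
No unit productions to eliminate.
TERM: introduce B -> c, A -> i and substitute in every rule of length ≥2.
BIN: Q -> UAS becomes Q -> UC, C -> AS; S -> SSS becomes S -> SD, D -> SS.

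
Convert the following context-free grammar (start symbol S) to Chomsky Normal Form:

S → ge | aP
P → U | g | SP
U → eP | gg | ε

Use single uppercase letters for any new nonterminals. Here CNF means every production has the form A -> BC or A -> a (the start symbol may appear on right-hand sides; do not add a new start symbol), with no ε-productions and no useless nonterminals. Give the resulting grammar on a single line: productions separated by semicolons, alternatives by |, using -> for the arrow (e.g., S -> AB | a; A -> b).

Nullable: {P, U}; after ε-elimination: S -> a | aP | ge; P -> S | U | g | SP; U -> e | eP | gg.
After unit-elimination: S -> a | aP | ge; P -> a | e | g | SP | aP | eP | ge | gg; U -> e | eP | gg.
TERM: introduce A -> a, B -> e, C -> g and substitute in every rule of length ≥2.
Drop unreachable/unproductive: U.

S -> a | AP | CB; A -> a; B -> e; C -> g; P -> a | e | g | AP | BP | CB | CC | SP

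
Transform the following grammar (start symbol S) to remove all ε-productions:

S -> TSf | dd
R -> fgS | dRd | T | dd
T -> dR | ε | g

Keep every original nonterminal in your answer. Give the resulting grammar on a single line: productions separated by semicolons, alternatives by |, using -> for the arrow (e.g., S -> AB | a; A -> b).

S -> Sf | dd | TSf; R -> T | dd | dRd | fgS; T -> d | g | dR

Nullable set: {R, T}.
S -> TSf: T nullable, giving Sf | TSf.
R -> T: T nullable, giving T.
R -> dRd: R nullable, giving dRd | dd.
Drop T -> ε.
T -> dR: R nullable, giving d | dR.
Unchanged (no nullable symbols): S -> dd; R -> dd; R -> fgS; T -> g.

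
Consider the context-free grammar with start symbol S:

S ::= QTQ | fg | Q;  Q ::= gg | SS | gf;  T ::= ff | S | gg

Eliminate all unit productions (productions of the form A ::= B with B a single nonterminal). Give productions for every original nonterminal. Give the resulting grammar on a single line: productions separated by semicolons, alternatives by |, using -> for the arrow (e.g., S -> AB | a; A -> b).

S -> SS | fg | gf | gg | QTQ; Q -> SS | gf | gg; T -> SS | ff | fg | gf | gg | QTQ

Unit productions: S->Q, T->S.
Unit pairs (A ⇒* B via units): (S,Q), (T,Q), (T,S).
S: inherits non-unit rules of {Q, S} → QTQ | SS | fg | gf | gg.
Q: inherits non-unit rules of {Q} → SS | gf | gg.
T: inherits non-unit rules of {Q, S, T} → QTQ | SS | ff | fg | gf | gg.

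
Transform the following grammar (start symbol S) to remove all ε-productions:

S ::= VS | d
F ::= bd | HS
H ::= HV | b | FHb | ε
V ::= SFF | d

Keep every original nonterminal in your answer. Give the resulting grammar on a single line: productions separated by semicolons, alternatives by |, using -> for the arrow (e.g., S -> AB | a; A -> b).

Nullable set: {H}.
F -> HS: H nullable, giving HS | S.
Drop H -> ε.
H -> FHb: H nullable, giving FHb | Fb.
H -> HV: H nullable, giving HV | V.
Unchanged (no nullable symbols): S -> VS; S -> d; F -> bd; H -> b; V -> SFF; V -> d.

S -> d | VS; F -> S | HS | bd; H -> V | b | Fb | HV | FHb; V -> d | SFF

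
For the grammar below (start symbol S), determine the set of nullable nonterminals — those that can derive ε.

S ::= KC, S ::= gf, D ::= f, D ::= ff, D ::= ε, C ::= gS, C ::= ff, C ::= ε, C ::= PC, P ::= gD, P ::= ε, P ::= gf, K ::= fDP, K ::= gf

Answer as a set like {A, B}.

Directly nullable (have an ε-rule): {C, D, P}.
Not nullable: K, S — each has a terminal in every rule's right-hand side or depends on a non-nullable symbol.

{C, D, P}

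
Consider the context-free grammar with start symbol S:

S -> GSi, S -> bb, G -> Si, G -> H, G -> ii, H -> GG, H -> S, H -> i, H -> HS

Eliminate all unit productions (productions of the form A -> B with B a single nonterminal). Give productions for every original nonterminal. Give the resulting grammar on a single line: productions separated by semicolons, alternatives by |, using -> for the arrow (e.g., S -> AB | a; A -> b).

S -> bb | GSi; G -> i | GG | HS | Si | bb | ii | GSi; H -> i | GG | HS | bb | GSi

Unit productions: G->H, H->S.
Unit pairs (A ⇒* B via units): (G,H), (G,S), (H,S).
S: inherits non-unit rules of {S} → GSi | bb.
G: inherits non-unit rules of {G, H, S} → GG | GSi | HS | Si | bb | i | ii.
H: inherits non-unit rules of {H, S} → GG | GSi | HS | bb | i.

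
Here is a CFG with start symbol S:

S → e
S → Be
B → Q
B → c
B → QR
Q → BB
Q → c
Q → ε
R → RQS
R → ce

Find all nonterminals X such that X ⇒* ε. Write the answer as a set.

{B, Q}

Directly nullable (have an ε-rule): {Q}.
B is nullable via B -> Q (every symbol on the right is already known nullable).
Not nullable: R, S — each has a terminal in every rule's right-hand side or depends on a non-nullable symbol.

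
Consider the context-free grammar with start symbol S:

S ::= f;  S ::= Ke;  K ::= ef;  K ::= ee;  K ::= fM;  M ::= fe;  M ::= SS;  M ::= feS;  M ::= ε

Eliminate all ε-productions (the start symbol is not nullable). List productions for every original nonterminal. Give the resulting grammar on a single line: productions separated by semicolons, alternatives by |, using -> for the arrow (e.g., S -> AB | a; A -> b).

Nullable set: {M}.
K -> fM: M nullable, giving f | fM.
Drop M -> ε.
Unchanged (no nullable symbols): S -> Ke; S -> f; K -> ee; K -> ef; M -> SS; M -> fe; M -> feS.

S -> f | Ke; K -> f | ee | ef | fM; M -> SS | fe | feS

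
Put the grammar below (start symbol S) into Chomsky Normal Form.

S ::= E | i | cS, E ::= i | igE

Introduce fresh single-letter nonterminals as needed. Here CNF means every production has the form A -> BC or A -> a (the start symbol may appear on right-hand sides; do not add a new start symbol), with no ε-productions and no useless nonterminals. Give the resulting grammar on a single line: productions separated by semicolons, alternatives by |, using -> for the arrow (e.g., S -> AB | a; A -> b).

S -> i | AF | CS; A -> i; B -> g; C -> c; D -> BE; E -> i | AD; F -> BE

No ε-productions.
After unit-elimination: S -> i | cS | igE; E -> i | igE.
TERM: introduce C -> c, B -> g, A -> i and substitute in every rule of length ≥2.
BIN: E -> ABE becomes E -> AD, D -> BE; S -> ABE becomes S -> AF, F -> BE.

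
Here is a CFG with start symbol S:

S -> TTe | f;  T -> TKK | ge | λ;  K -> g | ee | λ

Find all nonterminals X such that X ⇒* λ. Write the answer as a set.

Directly nullable (have an ε-rule): {K, T}.
Not nullable: S — each has a terminal in every rule's right-hand side or depends on a non-nullable symbol.

{K, T}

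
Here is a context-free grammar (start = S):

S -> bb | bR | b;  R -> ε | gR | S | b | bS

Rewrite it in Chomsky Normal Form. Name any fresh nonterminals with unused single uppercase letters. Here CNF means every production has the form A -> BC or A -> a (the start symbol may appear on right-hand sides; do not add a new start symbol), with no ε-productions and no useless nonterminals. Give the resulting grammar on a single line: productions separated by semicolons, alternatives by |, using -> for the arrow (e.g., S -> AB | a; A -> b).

Nullable: {R}; after ε-elimination: S -> b | bR | bb; R -> S | b | g | bS | gR.
After unit-elimination: S -> b | bR | bb; R -> b | g | bR | bS | bb | gR.
TERM: introduce A -> b, B -> g and substitute in every rule of length ≥2.

S -> b | AA | AR; A -> b; B -> g; R -> b | g | AA | AR | AS | BR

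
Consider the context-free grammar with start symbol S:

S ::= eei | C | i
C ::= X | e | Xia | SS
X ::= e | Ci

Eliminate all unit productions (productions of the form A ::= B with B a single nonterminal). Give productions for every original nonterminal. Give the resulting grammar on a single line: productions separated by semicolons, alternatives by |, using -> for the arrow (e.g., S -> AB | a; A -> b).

Unit productions: C->X, S->C.
Unit pairs (A ⇒* B via units): (C,X), (S,C), (S,X).
S: inherits non-unit rules of {C, S, X} → Ci | SS | Xia | e | eei | i.
C: inherits non-unit rules of {C, X} → Ci | SS | Xia | e.
X: inherits non-unit rules of {X} → Ci | e.

S -> e | i | Ci | SS | Xia | eei; C -> e | Ci | SS | Xia; X -> e | Ci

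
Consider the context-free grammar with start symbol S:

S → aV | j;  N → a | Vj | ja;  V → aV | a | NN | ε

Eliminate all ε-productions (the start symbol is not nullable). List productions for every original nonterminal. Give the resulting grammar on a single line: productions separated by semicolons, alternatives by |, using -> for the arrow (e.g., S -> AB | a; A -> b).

Nullable set: {V}.
S -> aV: V nullable, giving a | aV.
N -> Vj: V nullable, giving Vj | j.
Drop V -> ε.
V -> aV: V nullable, giving a | aV.
Unchanged (no nullable symbols): S -> j; N -> a; N -> ja; V -> NN; V -> a.

S -> a | j | aV; N -> a | j | Vj | ja; V -> a | NN | aV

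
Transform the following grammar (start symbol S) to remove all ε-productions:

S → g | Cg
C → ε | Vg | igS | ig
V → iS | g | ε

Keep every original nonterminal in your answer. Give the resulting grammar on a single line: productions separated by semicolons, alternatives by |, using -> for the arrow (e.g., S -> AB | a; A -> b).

Nullable set: {C, V}.
S -> Cg: C nullable, giving Cg | g.
Drop C -> ε.
C -> Vg: V nullable, giving Vg | g.
Drop V -> ε.
Unchanged (no nullable symbols): S -> g; C -> ig; C -> igS; V -> g; V -> iS.

S -> g | Cg; C -> g | Vg | ig | igS; V -> g | iS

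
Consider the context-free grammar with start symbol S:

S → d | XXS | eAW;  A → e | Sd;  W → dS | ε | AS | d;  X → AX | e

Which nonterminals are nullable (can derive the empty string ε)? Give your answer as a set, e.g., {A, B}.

{W}

Directly nullable (have an ε-rule): {W}.
Not nullable: A, S, X — each has a terminal in every rule's right-hand side or depends on a non-nullable symbol.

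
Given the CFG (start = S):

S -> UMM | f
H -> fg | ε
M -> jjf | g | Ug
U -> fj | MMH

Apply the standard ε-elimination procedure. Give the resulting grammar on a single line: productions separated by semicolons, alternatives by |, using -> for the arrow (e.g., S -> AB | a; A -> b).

Nullable set: {H}.
Drop H -> ε.
U -> MMH: H nullable, giving MM | MMH.
Unchanged (no nullable symbols): S -> UMM; S -> f; H -> fg; M -> Ug; M -> g; M -> jjf; U -> fj.

S -> f | UMM; H -> fg; M -> g | Ug | jjf; U -> MM | fj | MMH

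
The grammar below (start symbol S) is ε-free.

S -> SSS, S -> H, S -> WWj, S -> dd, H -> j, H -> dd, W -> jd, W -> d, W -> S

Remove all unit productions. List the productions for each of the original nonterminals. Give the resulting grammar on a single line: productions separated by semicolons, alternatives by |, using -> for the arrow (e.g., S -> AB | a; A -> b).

Unit productions: S->H, W->S.
Unit pairs (A ⇒* B via units): (S,H), (W,H), (W,S).
S: inherits non-unit rules of {H, S} → SSS | WWj | dd | j.
H: inherits non-unit rules of {H} → dd | j.
W: inherits non-unit rules of {H, S, W} → SSS | WWj | d | dd | j | jd.

S -> j | dd | SSS | WWj; H -> j | dd; W -> d | j | dd | jd | SSS | WWj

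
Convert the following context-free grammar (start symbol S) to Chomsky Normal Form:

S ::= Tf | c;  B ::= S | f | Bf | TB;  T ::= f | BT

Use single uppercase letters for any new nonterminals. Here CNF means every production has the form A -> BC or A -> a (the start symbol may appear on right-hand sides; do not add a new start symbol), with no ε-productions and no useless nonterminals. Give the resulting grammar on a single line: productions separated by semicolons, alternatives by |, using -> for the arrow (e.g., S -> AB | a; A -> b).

No ε-productions.
After unit-elimination: S -> c | Tf; B -> c | f | Bf | TB | Tf; T -> f | BT.
TERM: introduce A -> f and substitute in every rule of length ≥2.

S -> c | TA; A -> f; B -> c | f | BA | TA | TB; T -> f | BT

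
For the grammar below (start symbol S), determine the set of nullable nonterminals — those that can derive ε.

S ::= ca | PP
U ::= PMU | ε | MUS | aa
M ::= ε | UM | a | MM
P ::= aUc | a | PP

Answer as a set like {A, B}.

Directly nullable (have an ε-rule): {M, U}.
Not nullable: P, S — each has a terminal in every rule's right-hand side or depends on a non-nullable symbol.

{M, U}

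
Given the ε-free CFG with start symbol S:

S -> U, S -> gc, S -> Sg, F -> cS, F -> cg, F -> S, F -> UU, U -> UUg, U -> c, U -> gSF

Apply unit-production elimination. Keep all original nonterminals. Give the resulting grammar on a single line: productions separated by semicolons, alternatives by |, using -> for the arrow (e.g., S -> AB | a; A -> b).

Unit productions: F->S, S->U.
Unit pairs (A ⇒* B via units): (F,S), (F,U), (S,U).
S: inherits non-unit rules of {S, U} → Sg | UUg | c | gSF | gc.
F: inherits non-unit rules of {F, S, U} → Sg | UU | UUg | c | cS | cg | gSF | gc.
U: inherits non-unit rules of {U} → UUg | c | gSF.

S -> c | Sg | gc | UUg | gSF; F -> c | Sg | UU | cS | cg | gc | UUg | gSF; U -> c | UUg | gSF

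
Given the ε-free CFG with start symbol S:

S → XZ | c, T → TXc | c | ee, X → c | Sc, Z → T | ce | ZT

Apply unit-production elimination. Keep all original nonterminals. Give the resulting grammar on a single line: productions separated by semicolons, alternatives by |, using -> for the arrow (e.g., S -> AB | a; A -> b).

Unit productions: Z->T.
Unit pairs (A ⇒* B via units): (Z,T).
S: inherits non-unit rules of {S} → XZ | c.
T: inherits non-unit rules of {T} → TXc | c | ee.
X: inherits non-unit rules of {X} → Sc | c.
Z: inherits non-unit rules of {T, Z} → TXc | ZT | c | ce | ee.

S -> c | XZ; T -> c | ee | TXc; X -> c | Sc; Z -> c | ZT | ce | ee | TXc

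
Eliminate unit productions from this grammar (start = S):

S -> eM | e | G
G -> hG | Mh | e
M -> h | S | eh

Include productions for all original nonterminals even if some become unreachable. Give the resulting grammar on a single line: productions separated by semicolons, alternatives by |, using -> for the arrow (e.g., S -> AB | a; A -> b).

Unit productions: M->S, S->G.
Unit pairs (A ⇒* B via units): (M,G), (M,S), (S,G).
S: inherits non-unit rules of {G, S} → Mh | e | eM | hG.
G: inherits non-unit rules of {G} → Mh | e | hG.
M: inherits non-unit rules of {G, M, S} → Mh | e | eM | eh | h | hG.

S -> e | Mh | eM | hG; G -> e | Mh | hG; M -> e | h | Mh | eM | eh | hG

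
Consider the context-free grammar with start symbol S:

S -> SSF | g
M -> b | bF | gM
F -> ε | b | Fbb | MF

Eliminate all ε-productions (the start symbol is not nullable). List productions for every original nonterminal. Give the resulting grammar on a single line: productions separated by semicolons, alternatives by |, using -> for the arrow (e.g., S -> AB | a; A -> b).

S -> g | SS | SSF; F -> M | b | MF | bb | Fbb; M -> b | bF | gM

Nullable set: {F}.
S -> SSF: F nullable, giving SS | SSF.
Drop F -> ε.
F -> Fbb: F nullable, giving Fbb | bb.
F -> MF: F nullable, giving M | MF.
M -> bF: F nullable, giving b | bF.
Unchanged (no nullable symbols): S -> g; F -> b; M -> b; M -> gM.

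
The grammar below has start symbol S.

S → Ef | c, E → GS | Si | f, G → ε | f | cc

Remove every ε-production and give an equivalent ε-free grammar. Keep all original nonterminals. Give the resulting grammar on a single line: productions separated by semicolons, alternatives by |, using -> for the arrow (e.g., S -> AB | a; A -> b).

Nullable set: {G}.
E -> GS: G nullable, giving GS | S.
Drop G -> ε.
Unchanged (no nullable symbols): S -> Ef; S -> c; E -> Si; E -> f; G -> cc; G -> f.

S -> c | Ef; E -> S | f | GS | Si; G -> f | cc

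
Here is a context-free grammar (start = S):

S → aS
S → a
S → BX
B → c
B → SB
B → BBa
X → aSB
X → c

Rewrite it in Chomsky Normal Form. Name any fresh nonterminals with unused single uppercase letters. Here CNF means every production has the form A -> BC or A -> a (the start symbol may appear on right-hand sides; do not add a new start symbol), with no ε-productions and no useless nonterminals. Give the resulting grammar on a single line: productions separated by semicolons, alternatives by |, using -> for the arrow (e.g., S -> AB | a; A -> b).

S -> a | AS | BX; A -> a; B -> c | BC | SB; C -> BA; D -> SB; X -> c | AD

No ε-productions.
No unit productions to eliminate.
TERM: introduce A -> a and substitute in every rule of length ≥2.
BIN: B -> BBA becomes B -> BC, C -> BA; X -> ASB becomes X -> AD, D -> SB.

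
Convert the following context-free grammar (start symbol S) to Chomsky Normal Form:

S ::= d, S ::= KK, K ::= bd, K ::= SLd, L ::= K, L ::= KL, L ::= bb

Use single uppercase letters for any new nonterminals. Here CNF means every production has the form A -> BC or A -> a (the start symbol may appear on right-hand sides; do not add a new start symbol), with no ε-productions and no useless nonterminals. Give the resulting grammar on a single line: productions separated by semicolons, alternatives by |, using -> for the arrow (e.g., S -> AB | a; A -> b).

No ε-productions.
After unit-elimination: S -> d | KK; K -> bd | SLd; L -> KL | bb | bd | SLd.
TERM: introduce B -> b, A -> d and substitute in every rule of length ≥2.
BIN: K -> SLA becomes K -> SC, C -> LA; L -> SLA becomes L -> SD, D -> LA.

S -> d | KK; A -> d; B -> b; C -> LA; D -> LA; K -> BA | SC; L -> BA | BB | KL | SD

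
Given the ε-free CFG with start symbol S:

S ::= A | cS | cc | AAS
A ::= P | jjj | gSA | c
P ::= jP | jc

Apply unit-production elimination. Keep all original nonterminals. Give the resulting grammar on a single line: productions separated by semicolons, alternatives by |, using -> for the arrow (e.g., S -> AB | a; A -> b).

Unit productions: A->P, S->A.
Unit pairs (A ⇒* B via units): (A,P), (S,A), (S,P).
S: inherits non-unit rules of {A, P, S} → AAS | c | cS | cc | gSA | jP | jc | jjj.
A: inherits non-unit rules of {A, P} → c | gSA | jP | jc | jjj.
P: inherits non-unit rules of {P} → jP | jc.

S -> c | cS | cc | jP | jc | AAS | gSA | jjj; A -> c | jP | jc | gSA | jjj; P -> jP | jc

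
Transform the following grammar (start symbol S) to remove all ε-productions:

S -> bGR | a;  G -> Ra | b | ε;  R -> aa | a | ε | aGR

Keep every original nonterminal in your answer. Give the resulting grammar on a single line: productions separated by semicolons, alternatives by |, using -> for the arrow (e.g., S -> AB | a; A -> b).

Nullable set: {G, R}.
S -> bGR: G, R nullable, giving b | bG | bGR | bR.
Drop G -> ε.
G -> Ra: R nullable, giving Ra | a.
Drop R -> ε.
R -> aGR: G, R nullable, giving a | aG | aGR | aR.
Unchanged (no nullable symbols): S -> a; G -> b; R -> a; R -> aa.

S -> a | b | bG | bR | bGR; G -> a | b | Ra; R -> a | aG | aR | aa | aGR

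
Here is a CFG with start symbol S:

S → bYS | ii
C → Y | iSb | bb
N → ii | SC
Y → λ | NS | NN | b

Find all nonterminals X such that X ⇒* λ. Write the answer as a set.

Directly nullable (have an ε-rule): {Y}.
C is nullable via C -> Y (every symbol on the right is already known nullable).
Not nullable: N, S — each has a terminal in every rule's right-hand side or depends on a non-nullable symbol.

{C, Y}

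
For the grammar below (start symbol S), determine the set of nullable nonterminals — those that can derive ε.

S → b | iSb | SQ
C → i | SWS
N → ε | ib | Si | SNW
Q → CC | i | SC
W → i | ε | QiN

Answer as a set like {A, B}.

{N, W}

Directly nullable (have an ε-rule): {N, W}.
Not nullable: C, Q, S — each has a terminal in every rule's right-hand side or depends on a non-nullable symbol.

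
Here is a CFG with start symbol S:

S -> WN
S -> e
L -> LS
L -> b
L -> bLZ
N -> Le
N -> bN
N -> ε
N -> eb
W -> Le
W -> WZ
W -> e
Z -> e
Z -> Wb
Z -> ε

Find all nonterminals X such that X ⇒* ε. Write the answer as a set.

{N, Z}

Directly nullable (have an ε-rule): {N, Z}.
Not nullable: L, S, W — each has a terminal in every rule's right-hand side or depends on a non-nullable symbol.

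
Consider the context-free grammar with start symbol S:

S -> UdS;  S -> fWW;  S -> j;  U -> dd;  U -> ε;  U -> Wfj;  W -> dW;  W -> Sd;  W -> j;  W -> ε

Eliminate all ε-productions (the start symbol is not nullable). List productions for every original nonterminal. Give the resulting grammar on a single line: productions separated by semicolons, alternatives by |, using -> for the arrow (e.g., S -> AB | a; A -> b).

S -> f | j | dS | fW | UdS | fWW; U -> dd | fj | Wfj; W -> d | j | Sd | dW

Nullable set: {U, W}.
S -> UdS: U nullable, giving UdS | dS.
S -> fWW: W, W nullable, giving f | fW | fWW.
Drop U -> ε.
U -> Wfj: W nullable, giving Wfj | fj.
Drop W -> ε.
W -> dW: W nullable, giving d | dW.
Unchanged (no nullable symbols): S -> j; U -> dd; W -> Sd; W -> j.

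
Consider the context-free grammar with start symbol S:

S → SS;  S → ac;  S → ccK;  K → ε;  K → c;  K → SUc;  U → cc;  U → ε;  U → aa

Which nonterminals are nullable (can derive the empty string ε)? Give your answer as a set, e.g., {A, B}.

Directly nullable (have an ε-rule): {K, U}.
Not nullable: S — each has a terminal in every rule's right-hand side or depends on a non-nullable symbol.

{K, U}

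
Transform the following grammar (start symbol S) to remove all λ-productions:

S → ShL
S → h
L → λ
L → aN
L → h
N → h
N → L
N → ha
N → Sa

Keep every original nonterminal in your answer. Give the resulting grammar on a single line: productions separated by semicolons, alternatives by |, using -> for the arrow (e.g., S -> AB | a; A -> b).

S -> h | Sh | ShL; L -> a | h | aN; N -> L | h | Sa | ha

Nullable set: {L, N}.
S -> ShL: L nullable, giving Sh | ShL.
Drop L -> λ.
L -> aN: N nullable, giving a | aN.
N -> L: L nullable, giving L.
Unchanged (no nullable symbols): S -> h; L -> h; N -> Sa; N -> h; N -> ha.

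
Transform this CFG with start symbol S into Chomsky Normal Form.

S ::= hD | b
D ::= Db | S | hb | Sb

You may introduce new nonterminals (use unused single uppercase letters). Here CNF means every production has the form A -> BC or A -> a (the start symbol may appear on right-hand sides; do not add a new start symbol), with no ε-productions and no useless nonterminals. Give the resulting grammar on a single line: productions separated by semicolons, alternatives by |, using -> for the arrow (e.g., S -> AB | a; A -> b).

S -> b | BD; A -> b; B -> h; D -> b | BA | BD | DA | SA

No ε-productions.
After unit-elimination: S -> b | hD; D -> b | Db | Sb | hD | hb.
TERM: introduce A -> b, B -> h and substitute in every rule of length ≥2.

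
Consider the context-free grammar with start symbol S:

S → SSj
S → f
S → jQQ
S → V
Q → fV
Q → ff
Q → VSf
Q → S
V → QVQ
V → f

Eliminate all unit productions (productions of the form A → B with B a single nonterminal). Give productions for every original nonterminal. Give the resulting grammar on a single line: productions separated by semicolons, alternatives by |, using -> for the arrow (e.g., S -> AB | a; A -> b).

Unit productions: Q->S, S->V.
Unit pairs (A ⇒* B via units): (Q,S), (Q,V), (S,V).
S: inherits non-unit rules of {S, V} → QVQ | SSj | f | jQQ.
Q: inherits non-unit rules of {Q, S, V} → QVQ | SSj | VSf | f | fV | ff | jQQ.
V: inherits non-unit rules of {V} → QVQ | f.

S -> f | QVQ | SSj | jQQ; Q -> f | fV | ff | QVQ | SSj | VSf | jQQ; V -> f | QVQ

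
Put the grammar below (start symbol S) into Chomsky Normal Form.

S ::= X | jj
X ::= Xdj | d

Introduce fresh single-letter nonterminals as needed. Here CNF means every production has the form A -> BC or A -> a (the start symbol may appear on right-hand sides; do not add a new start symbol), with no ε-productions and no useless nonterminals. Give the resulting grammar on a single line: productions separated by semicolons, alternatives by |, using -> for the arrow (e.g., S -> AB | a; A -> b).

S -> d | BB | XC; A -> d; B -> j; C -> AB; D -> AB; X -> d | XD

No ε-productions.
After unit-elimination: S -> d | jj | Xdj; X -> d | Xdj.
TERM: introduce A -> d, B -> j and substitute in every rule of length ≥2.
BIN: S -> XAB becomes S -> XC, C -> AB; X -> XAB becomes X -> XD, D -> AB.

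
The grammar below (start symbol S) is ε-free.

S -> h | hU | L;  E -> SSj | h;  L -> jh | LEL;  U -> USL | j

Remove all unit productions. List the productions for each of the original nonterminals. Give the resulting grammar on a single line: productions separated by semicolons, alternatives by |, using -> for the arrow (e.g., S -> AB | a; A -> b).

Unit productions: S->L.
Unit pairs (A ⇒* B via units): (S,L).
S: inherits non-unit rules of {L, S} → LEL | h | hU | jh.
E: inherits non-unit rules of {E} → SSj | h.
L: inherits non-unit rules of {L} → LEL | jh.
U: inherits non-unit rules of {U} → USL | j.

S -> h | hU | jh | LEL; E -> h | SSj; L -> jh | LEL; U -> j | USL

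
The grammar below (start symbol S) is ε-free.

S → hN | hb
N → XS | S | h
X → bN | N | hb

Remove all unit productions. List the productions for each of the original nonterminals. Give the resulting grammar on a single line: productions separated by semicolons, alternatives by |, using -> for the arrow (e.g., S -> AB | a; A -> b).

S -> hN | hb; N -> h | XS | hN | hb; X -> h | XS | bN | hN | hb

Unit productions: N->S, X->N.
Unit pairs (A ⇒* B via units): (N,S), (X,N), (X,S).
S: inherits non-unit rules of {S} → hN | hb.
N: inherits non-unit rules of {N, S} → XS | h | hN | hb.
X: inherits non-unit rules of {N, S, X} → XS | bN | h | hN | hb.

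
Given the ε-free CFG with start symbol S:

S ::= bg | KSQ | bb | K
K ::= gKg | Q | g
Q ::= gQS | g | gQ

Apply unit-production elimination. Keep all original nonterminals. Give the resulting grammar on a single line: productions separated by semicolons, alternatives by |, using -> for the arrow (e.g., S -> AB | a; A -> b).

S -> g | bb | bg | gQ | KSQ | gKg | gQS; K -> g | gQ | gKg | gQS; Q -> g | gQ | gQS

Unit productions: K->Q, S->K.
Unit pairs (A ⇒* B via units): (K,Q), (S,K), (S,Q).
S: inherits non-unit rules of {K, Q, S} → KSQ | bb | bg | g | gKg | gQ | gQS.
K: inherits non-unit rules of {K, Q} → g | gKg | gQ | gQS.
Q: inherits non-unit rules of {Q} → g | gQ | gQS.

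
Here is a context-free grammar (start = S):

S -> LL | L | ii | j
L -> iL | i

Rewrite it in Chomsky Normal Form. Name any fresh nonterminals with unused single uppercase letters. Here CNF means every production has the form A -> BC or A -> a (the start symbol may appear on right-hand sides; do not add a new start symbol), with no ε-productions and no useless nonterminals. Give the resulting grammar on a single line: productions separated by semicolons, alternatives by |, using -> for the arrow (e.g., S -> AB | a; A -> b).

S -> i | j | AA | AL | LL; A -> i; L -> i | AL

No ε-productions.
After unit-elimination: S -> i | j | LL | iL | ii; L -> i | iL.
TERM: introduce A -> i and substitute in every rule of length ≥2.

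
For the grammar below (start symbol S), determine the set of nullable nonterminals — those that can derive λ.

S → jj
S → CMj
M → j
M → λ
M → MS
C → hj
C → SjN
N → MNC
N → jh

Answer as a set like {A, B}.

Directly nullable (have an ε-rule): {M}.
Not nullable: C, N, S — each has a terminal in every rule's right-hand side or depends on a non-nullable symbol.

{M}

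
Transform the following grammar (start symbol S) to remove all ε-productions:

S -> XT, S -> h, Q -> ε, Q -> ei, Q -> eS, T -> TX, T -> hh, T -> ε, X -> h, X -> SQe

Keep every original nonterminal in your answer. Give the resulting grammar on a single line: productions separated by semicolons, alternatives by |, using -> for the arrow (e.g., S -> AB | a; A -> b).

S -> X | h | XT; Q -> eS | ei; T -> X | TX | hh; X -> h | Se | SQe

Nullable set: {Q, T}.
S -> XT: T nullable, giving X | XT.
Drop Q -> ε.
Drop T -> ε.
T -> TX: T nullable, giving TX | X.
X -> SQe: Q nullable, giving SQe | Se.
Unchanged (no nullable symbols): S -> h; Q -> eS; Q -> ei; T -> hh; X -> h.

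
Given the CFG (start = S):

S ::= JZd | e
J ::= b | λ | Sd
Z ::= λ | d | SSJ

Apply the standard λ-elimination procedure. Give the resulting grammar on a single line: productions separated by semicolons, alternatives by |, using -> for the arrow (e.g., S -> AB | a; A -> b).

S -> d | e | Jd | Zd | JZd; J -> b | Sd; Z -> d | SS | SSJ

Nullable set: {J, Z}.
S -> JZd: J, Z nullable, giving JZd | Jd | Zd | d.
Drop J -> λ.
Drop Z -> λ.
Z -> SSJ: J nullable, giving SS | SSJ.
Unchanged (no nullable symbols): S -> e; J -> Sd; J -> b; Z -> d.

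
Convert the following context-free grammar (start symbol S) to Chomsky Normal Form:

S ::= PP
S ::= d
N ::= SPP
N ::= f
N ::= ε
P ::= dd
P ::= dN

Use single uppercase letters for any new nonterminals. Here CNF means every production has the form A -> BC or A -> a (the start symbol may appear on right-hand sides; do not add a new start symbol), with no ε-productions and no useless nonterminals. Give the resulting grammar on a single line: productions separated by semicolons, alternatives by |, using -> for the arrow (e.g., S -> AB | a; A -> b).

Nullable: {N}; after ε-elimination: S -> d | PP; N -> f | SPP; P -> d | dN | dd.
No unit productions to eliminate.
TERM: introduce A -> d and substitute in every rule of length ≥2.
BIN: N -> SPP becomes N -> SB, B -> PP.

S -> d | PP; A -> d; B -> PP; N -> f | SB; P -> d | AA | AN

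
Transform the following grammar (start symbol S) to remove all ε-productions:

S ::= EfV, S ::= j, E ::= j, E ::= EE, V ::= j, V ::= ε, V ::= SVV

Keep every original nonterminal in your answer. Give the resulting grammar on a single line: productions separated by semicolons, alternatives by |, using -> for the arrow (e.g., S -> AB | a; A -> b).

Nullable set: {V}.
S -> EfV: V nullable, giving Ef | EfV.
Drop V -> ε.
V -> SVV: V, V nullable, giving S | SV | SVV.
Unchanged (no nullable symbols): S -> j; E -> EE; E -> j; V -> j.

S -> j | Ef | EfV; E -> j | EE; V -> S | j | SV | SVV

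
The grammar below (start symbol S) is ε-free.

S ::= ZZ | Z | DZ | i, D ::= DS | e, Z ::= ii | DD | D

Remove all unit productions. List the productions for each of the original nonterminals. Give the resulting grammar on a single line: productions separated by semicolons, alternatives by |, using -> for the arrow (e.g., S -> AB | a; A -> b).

S -> e | i | DD | DS | DZ | ZZ | ii; D -> e | DS; Z -> e | DD | DS | ii

Unit productions: S->Z, Z->D.
Unit pairs (A ⇒* B via units): (S,D), (S,Z), (Z,D).
S: inherits non-unit rules of {D, S, Z} → DD | DS | DZ | ZZ | e | i | ii.
D: inherits non-unit rules of {D} → DS | e.
Z: inherits non-unit rules of {D, Z} → DD | DS | e | ii.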